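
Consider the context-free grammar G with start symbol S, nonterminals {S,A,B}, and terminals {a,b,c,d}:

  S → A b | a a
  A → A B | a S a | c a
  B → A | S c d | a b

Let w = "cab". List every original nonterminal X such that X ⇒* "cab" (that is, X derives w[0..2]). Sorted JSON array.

CNF form of G:
  S -> A T3 | T0 T0
  A -> A B | T0 X4 | T1 T0
  B -> A B | S X5 | T0 T3 | T0 X6 | T1 T0
  T0 -> a
  T1 -> c
  T2 -> d
  T3 -> b
  X4 -> S T0
  X5 -> T1 T2
  X6 -> S T0

CYK fill — only the sub-triangle for w[0..2]:
  cell(0,0) c: {T1}  orig:{}
  cell(1,1) a: {T0}  orig:{}
  cell(2,2) b: {T3}  orig:{}
  cell(0,1) ca: {A,B}
  cell(1,2) ab: {B}
  cell(0,2) cab: {S}

Original NTs in T[0,2] deriving "cab": ["S"]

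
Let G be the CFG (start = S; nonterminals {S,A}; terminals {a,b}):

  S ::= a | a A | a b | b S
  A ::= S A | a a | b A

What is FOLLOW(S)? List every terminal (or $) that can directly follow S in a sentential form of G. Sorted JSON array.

FIRST iteration:
round 1:
  A via A→a a: +{a}
  A via A→b A: +{b}
  S via S→a: +{a}
  S via S→b S: +{b}
  S: {a,b}  A: {a,b}
round 2: — fixpoint
  S: {a,b}  A: {a,b}

FOLLOW sets:
FOLLOW(S) := {$}
iter 1:
  A→S A: FOLLOW(S) ⊇ FIRST(A) = {a,b}; new: +{a,b}
  S→a A: FOLLOW(A) ⊇ FOLLOW(S) ⊇ {$,a,b}; new: +{$,a,b}
  S: {$,a,b}  A: {$,a,b}
iter 2: (stable)
  S: {$,a,b}  A: {$,a,b}

FOLLOW(S) = ["$", "a", "b"]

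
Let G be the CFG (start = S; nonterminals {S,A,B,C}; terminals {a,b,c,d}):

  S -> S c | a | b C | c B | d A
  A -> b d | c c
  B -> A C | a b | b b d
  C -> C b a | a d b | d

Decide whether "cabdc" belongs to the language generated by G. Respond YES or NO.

CNF form of G:
  S -> S T2 | T0 C | T1 A | T2 B | a
  A -> T0 T1 | T2 T2
  B -> A C | T0 X4 | T3 T0
  C -> C X5 | T3 X6 | d
  T0 -> b
  T1 -> d
  T2 -> c
  T3 -> a
  X4 -> T0 T1
  X5 -> T0 T3
  X6 -> T1 T0

CYK table (by increasing span):
  cell(0,0) c: {T2}  orig:{}
  cell(1,1) a: {S,T3}  orig:{S}
  cell(2,2) b: {T0}  orig:{}
  cell(3,3) d: {C,T1}  orig:{C}
  cell(4,4) c: {T2}  orig:{}
  cell(0,1) ca: ∅
  cell(1,2) ab: {B}
  cell(2,3) bd: {A,S,X4}  orig:{A,S}
  cell(3,4) dc: ∅
  cell(0,2) cab: {S}
  cell(1,3) abd: ∅
  cell(2,4) bdc: {S}
  cell(0,3) cabd: ∅
  cell(1,4) abdc: ∅
  cell(0,4) cabdc: ∅

S ∉ T[0,4] ⇒ NO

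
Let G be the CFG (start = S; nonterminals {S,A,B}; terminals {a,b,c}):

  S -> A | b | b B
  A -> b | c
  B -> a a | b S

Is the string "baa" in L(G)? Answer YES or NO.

CNF form of G:
  S -> T1 B | b | c
  A -> b | c
  B -> T0 T0 | T1 S
  T0 -> a
  T1 -> b

CYK fill:
  [0..0]={A,S,T1}  "b"  orig:{A,S}
  [1..1]={T0}  "a"  orig:{}
  [2..2]={T0}  "a"  orig:{}
  [0..1]=∅  "ba"
  [1..2]={B}  "aa"
  [0..2]={S}  "baa"

S ∈ T[0,2] ⇒ YES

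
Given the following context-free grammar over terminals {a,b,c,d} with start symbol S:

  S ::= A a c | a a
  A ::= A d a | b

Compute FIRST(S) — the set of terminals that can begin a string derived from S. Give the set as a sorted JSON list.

FIRST iteration:
[1]
  A via A→b: +{b}
  S via S→A a c: +{b}
  S via S→a a: +{a}
  S: {a,b}  A: {b}
[2] — fixpoint
  S: {a,b}  A: {b}

FIRST(S) = ["a", "b"]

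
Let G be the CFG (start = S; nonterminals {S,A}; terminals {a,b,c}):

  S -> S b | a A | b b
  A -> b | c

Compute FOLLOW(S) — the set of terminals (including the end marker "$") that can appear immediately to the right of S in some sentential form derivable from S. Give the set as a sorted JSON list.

FIRST sets, iterate to fixpoint:
iter 1:
  A via A→b: +{b}
  A via A→c: +{c}
  S via S→a A: +{a}
  S via S→b b: +{b}
  FIRST[S]={a,b}  FIRST[A]={b,c}
iter 2: (no change)
  FIRST[S]={a,b}  FIRST[A]={b,c}

FOLLOW iteration:
seed FOLLOW(S) with $
[1]
  S→S b: FOLLOW(S) ⊇ FIRST(b) = {b}; new: +{b}
  S→a A: FOLLOW(A) ⊇ FOLLOW(S) ⊇ {$,b}; new: +{$,b}
  S: {$,b}  A: {$,b}
[2] (stable)
  S: {$,b}  A: {$,b}

FOLLOW(S) = ["$", "b"]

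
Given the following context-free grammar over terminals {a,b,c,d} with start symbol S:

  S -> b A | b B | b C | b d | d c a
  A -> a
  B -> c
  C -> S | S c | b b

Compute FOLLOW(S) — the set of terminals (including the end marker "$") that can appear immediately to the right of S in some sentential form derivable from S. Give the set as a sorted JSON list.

Compute FIRST by fixpoint:
pass 1:
  A via A→a: +{a}
  B via B→c: +{c}
  C via C→b b: +{b}
  S via S→b A: +{b}
  S via S→d c a: +{d}
  S: {b,d}  A: {a}  B: {c}  C: {b}
pass 2:
  C via C→S: +{d}
  S: {b,d}  A: {a}  B: {c}  C: {b,d}
pass 3: (stable)
  S: {b,d}  A: {a}  B: {c}  C: {b,d}

Compute FOLLOW by fixpoint:
seed FOLLOW(S) with $
pass 1:
  C→S c: FOLLOW(S) ⊇ FIRST(c) = {c}; new: +{c}
  S→b A: FOLLOW(A) ⊇ FOLLOW(S) ⊇ {$,c}; new: +{$,c}
  S→b B: FOLLOW(B) ⊇ FOLLOW(S) ⊇ {$,c}; new: +{$,c}
  S→b C: FOLLOW(C) ⊇ FOLLOW(S) ⊇ {$,c}; new: +{$,c}
  FOLLOW(S)={$,c}  FOLLOW(A)={$,c}  FOLLOW(B)={$,c}  FOLLOW(C)={$,c}
pass 2: (no change)
  FOLLOW(S)={$,c}  FOLLOW(A)={$,c}  FOLLOW(B)={$,c}  FOLLOW(C)={$,c}

FOLLOW(S) = ["$", "c"]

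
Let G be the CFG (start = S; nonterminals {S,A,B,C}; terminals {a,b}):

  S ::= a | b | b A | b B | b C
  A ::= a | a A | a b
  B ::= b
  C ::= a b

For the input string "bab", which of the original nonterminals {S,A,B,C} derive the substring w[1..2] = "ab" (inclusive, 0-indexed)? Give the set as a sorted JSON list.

CNF form of G:
  S -> T1 A | T1 B | T1 C | a | b
  A -> T0 A | T0 T1 | a
  B -> b
  C -> T0 T1
  T0 -> a
  T1 -> b

CYK table (by increasing span) — only the sub-triangle for w[1..2]:
  T[1,1] 'a' = {A,S,T0}  orig:{A,S}
  T[2,2] 'b' = {B,S,T1}  orig:{B,S}
  T[1,2] 'ab' = {A,C}

Original NTs in T[1,2] deriving "ab": ["A", "C"]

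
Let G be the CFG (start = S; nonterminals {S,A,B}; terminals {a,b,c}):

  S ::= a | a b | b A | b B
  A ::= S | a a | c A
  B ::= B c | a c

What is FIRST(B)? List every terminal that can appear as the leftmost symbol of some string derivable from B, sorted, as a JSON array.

Compute FIRST by fixpoint:
iter 1:
  A via A→a a: +{a}
  A via A→c A: +{c}
  B via B→a c: +{a}
  S via S→a: +{a}
  S via S→b A: +{b}
  FIRST[S]={a,b}  FIRST[A]={a,c}  FIRST[B]={a}
iter 2:
  A via A→S: +{b}
  FIRST[S]={a,b}  FIRST[A]={a,b,c}  FIRST[B]={a}
iter 3: — fixpoint
  FIRST[S]={a,b}  FIRST[A]={a,b,c}  FIRST[B]={a}

FIRST(B) = ["a"]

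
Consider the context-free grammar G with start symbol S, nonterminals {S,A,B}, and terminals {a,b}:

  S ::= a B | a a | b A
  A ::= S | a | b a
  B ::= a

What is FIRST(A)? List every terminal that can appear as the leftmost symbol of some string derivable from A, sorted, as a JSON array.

FIRST iteration:
iter 1:
  A via A→a: +{a}
  A via A→b a: +{b}
  B via B→a: +{a}
  S via S→a B: +{a}
  S via S→b A: +{b}
  FIRST(S)={a,b}  FIRST(A)={a,b}  FIRST(B)={a}
iter 2: (stable)
  FIRST(S)={a,b}  FIRST(A)={a,b}  FIRST(B)={a}

FIRST(A) = ["a", "b"]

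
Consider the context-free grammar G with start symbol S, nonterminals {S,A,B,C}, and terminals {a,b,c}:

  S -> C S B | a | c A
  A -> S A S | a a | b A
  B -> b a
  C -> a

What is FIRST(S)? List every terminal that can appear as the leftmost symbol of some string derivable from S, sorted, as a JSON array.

FIRST sets, iterate to fixpoint:
round 1:
  A via A→a a: +{a}
  A via A→b A: +{b}
  B via B→b a: +{b}
  C via C→a: +{a}
  S via S→C S B: +{a}
  S via S→c A: +{c}
  FIRST(S)={a,c}  FIRST(A)={a,b}  FIRST(B)={b}  FIRST(C)={a}
round 2:
  A via A→S A S: +{c}
  FIRST(S)={a,c}  FIRST(A)={a,b,c}  FIRST(B)={b}  FIRST(C)={a}
round 3: done
  FIRST(S)={a,c}  FIRST(A)={a,b,c}  FIRST(B)={b}  FIRST(C)={a}

FIRST(S) = ["a", "c"]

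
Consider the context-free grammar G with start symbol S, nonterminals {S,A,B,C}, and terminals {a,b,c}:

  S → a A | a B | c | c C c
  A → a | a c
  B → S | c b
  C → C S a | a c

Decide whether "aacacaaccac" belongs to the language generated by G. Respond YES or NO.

Convert to CNF:
  S -> T0 A | T0 B | T1 X5 | c
  A -> T0 T1 | a
  B -> T0 A | T0 B | T1 T2 | T1 X3 | c
  C -> C X4 | T0 T1
  T0 -> a
  T1 -> c
  T2 -> b
  X3 -> C T1
  X4 -> S T0
  X5 -> C T1

CYK table (by increasing span):
  [0..0]={A,T0}  "a"  orig:{A}
  [1..1]={A,T0}  "a"  orig:{A}
  [2..2]={B,S,T1}  "c"  orig:{B,S}
  [3..3]={A,T0}  "a"  orig:{A}
  [4..4]={B,S,T1}  "c"  orig:{B,S}
  [5..5]={A,T0}  "a"  orig:{A}
  [6..6]={A,T0}  "a"  orig:{A}
  [7..7]={B,S,T1}  "c"  orig:{B,S}
  [8..8]={B,S,T1}  "c"  orig:{B,S}
  [9..9]={A,T0}  "a"  orig:{A}
  [10..10]={B,S,T1}  "c"  orig:{B,S}
  [0..1]={B,S}  "aa"
  [1..2]={A,B,C,S}  "ac"
  [2..3]={X4}  "ca"  orig:{}
  [3..4]={A,B,C,S}  "ac"
  [4..5]={X4}  "ca"  orig:{}
  [5..6]={B,S}  "aa"
  [6..7]={A,B,C,S}  "ac"
  [7..8]=∅  "cc"
  [8..9]={X4}  "ca"  orig:{}
  [9..10]={A,B,C,S}  "ac"
  [0..2]={B,S}  "aac"
  [1..3]={X4}  "aca"  orig:{}
  [2..4]=∅  "cac"
  [3..5]={X4}  "aca"  orig:{}
  [4..6]=∅  "caa"
  [5..7]={B,S}  "aac"
  [6..8]={X3,X5}  "acc"  orig:{}
  [7..9]=∅  "cca"
  [8..10]=∅  "cac"
  [0..3]={X4}  "aaca"  orig:{}
  [1..4]=∅  "acac"
  [2..5]=∅  "caca"
  [3..6]=∅  "acaa"
  [4..7]=∅  "caac"
  [5..8]=∅  "aacc"
  [6..9]={C}  "acca"
  [7..10]=∅  "ccac"
  [0..4]=∅  "aacac"
  [1..5]={C}  "acaca"
  [2..6]=∅  "cacaa"
  [3..7]=∅  "acaac"
  [4..8]=∅  "caacc"
  [5..9]=∅  "aacca"
  [6..10]={X3,X5}  "accac"  orig:{}
  [0..5]=∅  "aacaca"
  [1..6]=∅  "acacaa"
  [2..7]=∅  "cacaac"
  [3..8]=∅  "acaacc"
  [4..9]=∅  "caacca"
  [5..10]=∅  "aaccac"
  [0..6]=∅  "aacacaa"
  [1..7]=∅  "acacaac"
  [2..8]=∅  "cacaacc"
  [3..9]=∅  "acaacca"
  [4..10]=∅  "caaccac"
  [0..7]=∅  "aacacaac"
  [1..8]=∅  "acacaacc"
  [2..9]=∅  "cacaacca"
  [3..10]=∅  "acaaccac"
  [0..8]=∅  "aacacaacc"
  [1..9]=∅  "acacaacca"
  [2..10]=∅  "cacaaccac"
  [0..9]=∅  "aacacaacca"
  [1..10]=∅  "acacaaccac"
  [0..10]=∅  "aacacaaccac"

S ∉ T[0,10] ⇒ NO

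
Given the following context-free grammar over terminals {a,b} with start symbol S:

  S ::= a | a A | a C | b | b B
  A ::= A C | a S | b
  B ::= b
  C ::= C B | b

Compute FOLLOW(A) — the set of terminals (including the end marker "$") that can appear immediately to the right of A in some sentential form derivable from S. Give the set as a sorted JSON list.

FIRST sets, iterate to fixpoint:
pass 1:
  A via A→a S: +{a}
  A via A→b: +{b}
  B via B→b: +{b}
  C via C→b: +{b}
  S via S→a: +{a}
  S via S→b: +{b}
  FIRST(S)={a,b}  FIRST(A)={a,b}  FIRST(B)={b}  FIRST(C)={b}
pass 2: done
  FIRST(S)={a,b}  FIRST(A)={a,b}  FIRST(B)={b}  FIRST(C)={b}

FOLLOW sets:
FOLLOW(S) := {$}
round 1:
  A→A C: FOLLOW(A) ⊇ FIRST(C) = {b}; new: +{b}
  A→A C: FOLLOW(C) ⊇ FOLLOW(A) ⊇ {b}; new: +{b}
  A→a S: FOLLOW(S) ⊇ FOLLOW(A) ⊇ {b}; new: +{b}
  C→C B: FOLLOW(B) ⊇ FOLLOW(C) ⊇ {b}; new: +{b}
  S→a A: FOLLOW(A) ⊇ FOLLOW(S) ⊇ {$,b}; new: +{$}
  S→a C: FOLLOW(C) ⊇ FOLLOW(S) ⊇ {$,b}; new: +{$}
  S→b B: FOLLOW(B) ⊇ FOLLOW(S) ⊇ {$,b}; new: +{$}
  S: {$,b}  A: {$,b}  B: {$,b}  C: {$,b}
round 2: — fixpoint
  S: {$,b}  A: {$,b}  B: {$,b}  C: {$,b}

FOLLOW(A) = ["$", "b"]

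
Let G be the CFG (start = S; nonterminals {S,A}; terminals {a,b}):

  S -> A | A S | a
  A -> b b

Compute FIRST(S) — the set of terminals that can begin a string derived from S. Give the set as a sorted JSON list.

Compute FIRST by fixpoint:
[1]
  A via A→b b: +{b}
  S via S→A: +{b}
  S via S→a: +{a}
  FIRST[S]={a,b}  FIRST[A]={b}
[2] — fixpoint
  FIRST[S]={a,b}  FIRST[A]={b}

FIRST(S) = ["a", "b"]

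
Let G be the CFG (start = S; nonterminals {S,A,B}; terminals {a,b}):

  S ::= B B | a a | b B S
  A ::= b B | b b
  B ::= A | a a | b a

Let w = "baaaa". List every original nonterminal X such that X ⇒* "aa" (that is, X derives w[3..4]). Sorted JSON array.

CNF form of G:
  S -> B B | T0 X2 | T1 T1
  A -> T0 B | T0 T0
  B -> T0 B | T0 T0 | T0 T1 | T1 T1
  T0 -> b
  T1 -> a
  X2 -> B S

CYK table (by increasing span), restricted to cells inside w[3..4]:
  cell(3,3) a: {T1}  orig:{}
  cell(4,4) a: {T1}  orig:{}
  cell(3,4) aa: {B,S}

Original NTs in T[3,4] deriving "aa": ["B", "S"]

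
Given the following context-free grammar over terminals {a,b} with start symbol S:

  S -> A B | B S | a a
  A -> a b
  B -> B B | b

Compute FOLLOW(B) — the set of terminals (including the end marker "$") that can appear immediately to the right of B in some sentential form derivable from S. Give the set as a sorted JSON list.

FIRST sets, iterate to fixpoint:
[1]
  A via A→a b: +{a}
  B via B→b: +{b}
  S via S→A B: +{a}
  S via S→B S: +{b}
  S: {a,b}  A: {a}  B: {b}
[2] (stable)
  S: {a,b}  A: {a}  B: {b}

FOLLOW iteration:
seed FOLLOW(S) with $
round 1:
  B→B B: FOLLOW(B) ⊇ FIRST(B) = {b}; new: +{b}
  S→A B: FOLLOW(A) ⊇ FIRST(B) = {b}; new: +{b}
  S→A B: FOLLOW(B) ⊇ FOLLOW(S) ⊇ {$}; new: +{$}
  S→B S: FOLLOW(B) ⊇ FIRST(S) = {a,b}; new: +{a}
  FOLLOW[S]={$}  FOLLOW[A]={b}  FOLLOW[B]={$,a,b}
round 2: done
  FOLLOW[S]={$}  FOLLOW[A]={b}  FOLLOW[B]={$,a,b}

FOLLOW(B) = ["$", "a", "b"]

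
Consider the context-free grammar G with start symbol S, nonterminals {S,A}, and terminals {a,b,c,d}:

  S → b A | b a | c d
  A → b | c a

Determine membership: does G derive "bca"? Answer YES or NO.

Convert to CNF:
  S -> T0 T3 | T2 A | T2 T1
  A -> T0 T1 | b
  T0 -> c
  T1 -> a
  T2 -> b
  T3 -> d

CYK fill:
  T[0,0] 'b' = {A,T2}  orig:{A}
  T[1,1] 'c' = {T0}  orig:{}
  T[2,2] 'a' = {T1}  orig:{}
  T[0,1] 'bc' = ∅
  T[1,2] 'ca' = {A}
  T[0,2] 'bca' = {S}

S ∈ T[0,2] ⇒ YES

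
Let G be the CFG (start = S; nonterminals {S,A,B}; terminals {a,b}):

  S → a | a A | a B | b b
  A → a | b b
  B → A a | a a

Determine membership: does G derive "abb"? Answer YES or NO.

Convert to CNF:
  S -> T0 T0 | T1 A | T1 B | a
  A -> T0 T0 | a
  B -> A T1 | T1 T1
  T0 -> b
  T1 -> a

CYK table (by increasing span):
  cell(0,0) a: {A,S,T1}  orig:{A,S}
  cell(1,1) b: {T0}  orig:{}
  cell(2,2) b: {T0}  orig:{}
  cell(0,1) ab: ∅
  cell(1,2) bb: {A,S}
  cell(0,2) abb: {S}

S ∈ T[0,2] ⇒ YES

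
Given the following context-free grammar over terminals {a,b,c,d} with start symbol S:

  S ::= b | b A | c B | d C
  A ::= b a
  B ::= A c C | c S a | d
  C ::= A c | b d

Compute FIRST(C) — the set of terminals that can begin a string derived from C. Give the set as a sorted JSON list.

FIRST sets, iterate to fixpoint:
pass 1:
  A via A→b a: +{b}
  B via B→A c C: +{b}
  B via B→c S a: +{c}
  B via B→d: +{d}
  C via C→A c: +{b}
  S via S→b: +{b}
  S via S→c B: +{c}
  S via S→d C: +{d}
  FIRST[S]={b,c,d}  FIRST[A]={b}  FIRST[B]={b,c,d}  FIRST[C]={b}
pass 2: done
  FIRST[S]={b,c,d}  FIRST[A]={b}  FIRST[B]={b,c,d}  FIRST[C]={b}

FIRST(C) = ["b"]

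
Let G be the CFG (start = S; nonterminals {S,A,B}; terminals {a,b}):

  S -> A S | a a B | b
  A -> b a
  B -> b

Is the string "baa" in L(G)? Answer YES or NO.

Convert to CNF:
  S -> A S | T1 X2 | b
  A -> T0 T1
  B -> b
  T0 -> b
  T1 -> a
  X2 -> T1 B

CYK fill:
  T[0,0] 'b' = {B,S,T0}  orig:{B,S}
  T[1,1] 'a' = {T1}  orig:{}
  T[2,2] 'a' = {T1}  orig:{}
  T[0,1] 'ba' = {A}
  T[1,2] 'aa' = ∅
  T[0,2] 'baa' = ∅

S ∉ T[0,2] ⇒ NO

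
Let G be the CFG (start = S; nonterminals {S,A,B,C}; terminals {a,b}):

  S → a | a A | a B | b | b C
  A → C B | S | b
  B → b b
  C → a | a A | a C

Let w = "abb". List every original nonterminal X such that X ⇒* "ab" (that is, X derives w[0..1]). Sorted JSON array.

CNF form of G:
  S -> T0 A | T0 B | T1 C | a | b
  A -> C B | T0 A | T0 B | T1 C | a | b
  B -> T1 T1
  C -> T0 A | T0 C | a
  T0 -> a
  T1 -> b

Fill CYK table bottom-up — only the sub-triangle for w[0..1]:
  [0..0]={A,C,S,T0}  "a"  orig:{A,C,S}
  [1..1]={A,S,T1}  "b"  orig:{A,S}
  [0..1]={A,C,S}  "ab"

Original NTs in T[0,1] deriving "ab": ["A", "C", "S"]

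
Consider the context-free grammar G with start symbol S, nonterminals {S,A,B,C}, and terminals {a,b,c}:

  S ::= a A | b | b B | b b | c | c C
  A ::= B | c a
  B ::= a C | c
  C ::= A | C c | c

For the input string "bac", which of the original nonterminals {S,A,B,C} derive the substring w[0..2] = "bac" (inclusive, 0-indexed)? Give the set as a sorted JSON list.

Convert to CNF:
  S -> T0 A | T1 C | T2 B | T2 T2 | b | c
  A -> T0 C | T1 T0 | c
  B -> T0 C | c
  C -> C T1 | T0 C | T1 T0 | c
  T0 -> a
  T1 -> c
  T2 -> b

CYK table (by increasing span) — only the sub-triangle for w[0..2]:
  [0..0]={S,T2}  "b"  orig:{S}
  [1..1]={T0}  "a"  orig:{}
  [2..2]={A,B,C,S,T1}  "c"  orig:{A,B,C,S}
  [0..1]=∅  "ba"
  [1..2]={A,B,C,S}  "ac"
  [0..2]={S}  "bac"

Original NTs in T[0,2] deriving "bac": ["S"]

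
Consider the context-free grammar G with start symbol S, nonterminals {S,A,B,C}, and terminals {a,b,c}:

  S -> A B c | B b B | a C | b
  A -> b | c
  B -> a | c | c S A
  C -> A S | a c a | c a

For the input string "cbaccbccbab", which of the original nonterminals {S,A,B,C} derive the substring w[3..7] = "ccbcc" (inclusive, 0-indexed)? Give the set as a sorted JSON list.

CNF form of G:
  S -> A X5 | B X6 | T1 C | b
  A -> b | c
  B -> T0 X3 | a | c
  C -> A S | T0 T1 | T1 X4
  T0 -> c
  T1 -> a
  T2 -> b
  X3 -> S A
  X4 -> T0 T1
  X5 -> B T0
  X6 -> T2 B

CYK fill — only the sub-triangle for w[3..7]:
  T[3,3] 'c' = {A,B,T0}  orig:{A,B}
  T[4,4] 'c' = {A,B,T0}  orig:{A,B}
  T[5,5] 'b' = {A,S,T2}  orig:{A,S}
  T[6,6] 'c' = {A,B,T0}  orig:{A,B}
  T[7,7] 'c' = {A,B,T0}  orig:{A,B}
  T[3,4] 'cc' = {X5}  orig:{}
  T[4,5] 'cb' = {C}
  T[5,6] 'bc' = {X3,X6}  orig:{}
  T[6,7] 'cc' = {X5}  orig:{}
  T[3,5] 'ccb' = ∅
  T[4,6] 'cbc' = {B,S}
  T[5,7] 'bcc' = {S}
  T[3,6] 'ccbc' = {C}
  T[4,7] 'cbcc' = {C,X3,X5}  orig:{C}
  T[3,7] 'ccbcc' = {B,S}

Original NTs in T[3,7] deriving "ccbcc": ["B", "S"]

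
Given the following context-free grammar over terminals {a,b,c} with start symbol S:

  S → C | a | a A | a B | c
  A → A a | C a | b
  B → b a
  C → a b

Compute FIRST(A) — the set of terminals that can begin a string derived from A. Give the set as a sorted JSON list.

FIRST iteration:
[1]
  A via A→b: +{b}
  B via B→b a: +{b}
  C via C→a b: +{a}
  S via S→C: +{a}
  S via S→c: +{c}
  FIRST[S]={a,c}  FIRST[A]={b}  FIRST[B]={b}  FIRST[C]={a}
[2]
  A via A→C a: +{a}
  FIRST[S]={a,c}  FIRST[A]={a,b}  FIRST[B]={b}  FIRST[C]={a}
[3] done
  FIRST[S]={a,c}  FIRST[A]={a,b}  FIRST[B]={b}  FIRST[C]={a}

FIRST(A) = ["a", "b"]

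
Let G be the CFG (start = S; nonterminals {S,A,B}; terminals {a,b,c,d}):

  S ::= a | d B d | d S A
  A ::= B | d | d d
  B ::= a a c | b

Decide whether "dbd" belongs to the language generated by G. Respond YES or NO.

Convert to CNF:
  S -> T2 X5 | T2 X6 | a
  A -> T0 X3 | T2 T2 | b | d
  B -> T0 X4 | b
  T0 -> a
  T1 -> c
  T2 -> d
  X3 -> T0 T1
  X4 -> T0 T1
  X5 -> B T2
  X6 -> S A

Fill CYK table bottom-up:
  T[0,0] 'd' = {A,T2}  orig:{A}
  T[1,1] 'b' = {A,B}
  T[2,2] 'd' = {A,T2}  orig:{A}
  T[0,1] 'db' = ∅
  T[1,2] 'bd' = {X5}  orig:{}
  T[0,2] 'dbd' = {S}

S ∈ T[0,2] ⇒ YES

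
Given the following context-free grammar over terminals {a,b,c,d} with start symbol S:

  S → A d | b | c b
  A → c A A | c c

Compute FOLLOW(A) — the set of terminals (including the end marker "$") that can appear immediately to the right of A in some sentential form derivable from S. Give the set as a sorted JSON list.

FIRST sets, iterate to fixpoint:
iter 1:
  A via A→c A A: +{c}
  S via S→A d: +{c}
  S via S→b: +{b}
  FIRST[S]={b,c}  FIRST[A]={c}
iter 2: (no change)
  FIRST[S]={b,c}  FIRST[A]={c}

FOLLOW sets:
seed FOLLOW(S) with $
iter 1:
  A→c A A: FOLLOW(A) ⊇ FIRST(A) = {c}; new: +{c}
  S→A d: FOLLOW(A) ⊇ FIRST(d) = {d}; new: +{d}
  FOLLOW(S)={$}  FOLLOW(A)={c,d}
iter 2: (stable)
  FOLLOW(S)={$}  FOLLOW(A)={c,d}

FOLLOW(A) = ["c", "d"]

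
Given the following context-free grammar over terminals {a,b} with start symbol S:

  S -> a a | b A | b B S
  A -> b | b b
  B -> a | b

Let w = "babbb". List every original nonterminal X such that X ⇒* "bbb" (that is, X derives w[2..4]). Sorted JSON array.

Convert to CNF:
  S -> T0 A | T0 X2 | T1 T1
  A -> T0 T0 | b
  B -> a | b
  T0 -> b
  T1 -> a
  X2 -> B S

CYK fill (cells [i..j] with 2 ≤ i ≤ j ≤ 4 only):
  T[2,2] 'b' = {A,B,T0}  orig:{A,B}
  T[3,3] 'b' = {A,B,T0}  orig:{A,B}
  T[4,4] 'b' = {A,B,T0}  orig:{A,B}
  T[2,3] 'bb' = {A,S}
  T[3,4] 'bb' = {A,S}
  T[2,4] 'bbb' = {S,X2}  orig:{S}

Original NTs in T[2,4] deriving "bbb": ["S"]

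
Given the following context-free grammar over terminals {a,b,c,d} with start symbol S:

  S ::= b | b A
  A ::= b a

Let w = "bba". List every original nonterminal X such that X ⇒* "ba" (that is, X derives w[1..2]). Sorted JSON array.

Convert to CNF:
  S -> T0 A | b
  A -> T0 T1
  T0 -> b
  T1 -> a

CYK fill, restricted to cells inside w[1..2]:
  [1..1]={S,T0}  "b"  orig:{S}
  [2..2]={T1}  "a"  orig:{}
  [1..2]={A}  "ba"

Original NTs in T[1,2] deriving "ba": ["A"]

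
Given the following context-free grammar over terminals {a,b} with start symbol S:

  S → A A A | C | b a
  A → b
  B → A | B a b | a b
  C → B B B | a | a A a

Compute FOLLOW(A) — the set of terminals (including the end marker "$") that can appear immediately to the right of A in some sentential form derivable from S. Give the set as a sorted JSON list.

FIRST sets, iterate to fixpoint:
[1]
  A via A→b: +{b}
  B via B→A: +{b}
  B via B→a b: +{a}
  C via C→B B B: +{a,b}
  S via S→A A A: +{b}
  S via S→C: +{a}
  S: {a,b}  A: {b}  B: {a,b}  C: {a,b}
[2] (no change)
  S: {a,b}  A: {b}  B: {a,b}  C: {a,b}

Compute FOLLOW by fixpoint:
FOLLOW(S) := {$}
pass 1:
  B→B a b: FOLLOW(B) ⊇ FIRST(a) = {a}; new: +{a}
  C→B B B: FOLLOW(B) ⊇ FIRST(B) = {a,b}; new: +{b}
  C→a A a: FOLLOW(A) ⊇ FIRST(a) = {a}; new: +{a}
  S→A A A: FOLLOW(A) ⊇ FIRST(A) = {b}; new: +{b}
  S→A A A: FOLLOW(A) ⊇ FOLLOW(S) ⊇ {$}; new: +{$}
  S→C: FOLLOW(C) ⊇ FOLLOW(S) ⊇ {$}; new: +{$}
  S: {$}  A: {$,a,b}  B: {a,b}  C: {$}
pass 2:
  C→B B B: FOLLOW(B) ⊇ FOLLOW(C) ⊇ {$}; new: +{$}
  S: {$}  A: {$,a,b}  B: {$,a,b}  C: {$}
pass 3: (no change)
  S: {$}  A: {$,a,b}  B: {$,a,b}  C: {$}

FOLLOW(A) = ["$", "a", "b"]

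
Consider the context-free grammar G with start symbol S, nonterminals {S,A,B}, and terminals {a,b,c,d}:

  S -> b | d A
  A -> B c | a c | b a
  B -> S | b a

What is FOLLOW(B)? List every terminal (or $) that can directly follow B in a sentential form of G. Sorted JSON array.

FIRST iteration:
round 1:
  A via A→a c: +{a}
  A via A→b a: +{b}
  B via B→b a: +{b}
  S via S→b: +{b}
  S via S→d A: +{d}
  S: {b,d}  A: {a,b}  B: {b}
round 2:
  B via B→S: +{d}
  S: {b,d}  A: {a,b}  B: {b,d}
round 3:
  A via A→B c: +{d}
  S: {b,d}  A: {a,b,d}  B: {b,d}
round 4: done
  S: {b,d}  A: {a,b,d}  B: {b,d}

Compute FOLLOW by fixpoint:
FOLLOW(S) := {$}
pass 1:
  A→B c: FOLLOW(B) ⊇ FIRST(c) = {c}; new: +{c}
  B→S: FOLLOW(S) ⊇ FOLLOW(B) ⊇ {c}; new: +{c}
  S→d A: FOLLOW(A) ⊇ FOLLOW(S) ⊇ {$,c}; new: +{$,c}
  FOLLOW[S]={$,c}  FOLLOW[A]={$,c}  FOLLOW[B]={c}
pass 2: — fixpoint
  FOLLOW[S]={$,c}  FOLLOW[A]={$,c}  FOLLOW[B]={c}

FOLLOW(B) = ["c"]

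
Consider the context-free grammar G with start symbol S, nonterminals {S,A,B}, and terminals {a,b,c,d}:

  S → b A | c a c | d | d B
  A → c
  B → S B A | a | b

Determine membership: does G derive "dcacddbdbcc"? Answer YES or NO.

CNF form of G:
  S -> T0 A | T1 X5 | T3 B | d
  A -> c
  B -> S X4 | a | b
  T0 -> b
  T1 -> c
  T2 -> a
  T3 -> d
  X4 -> B A
  X5 -> T2 T1

CYK fill:
  [0..0]={S,T3}  "d"  orig:{S}
  [1..1]={A,T1}  "c"  orig:{A}
  [2..2]={B,T2}  "a"  orig:{B}
  [3..3]={A,T1}  "c"  orig:{A}
  [4..4]={S,T3}  "d"  orig:{S}
  [5..5]={S,T3}  "d"  orig:{S}
  [6..6]={B,T0}  "b"  orig:{B}
  [7..7]={S,T3}  "d"  orig:{S}
  [8..8]={B,T0}  "b"  orig:{B}
  [9..9]={A,T1}  "c"  orig:{A}
  [10..10]={A,T1}  "c"  orig:{A}
  [0..1]=∅  "dc"
  [1..2]=∅  "ca"
  [2..3]={X4,X5}  "ac"  orig:{}
  [3..4]=∅  "cd"
  [4..5]=∅  "dd"
  [5..6]={S}  "db"
  [6..7]=∅  "bd"
  [7..8]={S}  "db"
  [8..9]={S,X4}  "bc"  orig:{S}
  [9..10]=∅  "cc"
  [0..2]=∅  "dca"
  [1..3]={S}  "cac"
  [2..4]=∅  "acd"
  [3..5]=∅  "cdd"
  [4..6]=∅  "ddb"
  [5..7]=∅  "dbd"
  [6..8]=∅  "bdb"
  [7..9]={B}  "dbc"
  [8..10]=∅  "bcc"
  [0..3]=∅  "dcac"
  [1..4]=∅  "cacd"
  [2..5]=∅  "acdd"
  [3..6]=∅  "cddb"
  [4..7]=∅  "ddbd"
  [5..8]=∅  "dbdb"
  [6..9]=∅  "bdbc"
  [7..10]={X4}  "dbcc"  orig:{}
  [0..4]=∅  "dcacd"
  [1..5]=∅  "cacdd"
  [2..6]=∅  "acddb"
  [3..7]=∅  "cddbd"
  [4..8]=∅  "ddbdb"
  [5..9]=∅  "dbdbc"
  [6..10]=∅  "bdbcc"
  [0..5]=∅  "dcacdd"
  [1..6]=∅  "cacddb"
  [2..7]=∅  "acddbd"
  [3..8]=∅  "cddbdb"
  [4..9]=∅  "ddbdbc"
  [5..10]={B}  "dbdbcc"
  [0..6]=∅  "dcacddb"
  [1..7]=∅  "cacddbd"
  [2..8]=∅  "acddbdb"
  [3..9]=∅  "cddbdbc"
  [4..10]={S}  "ddbdbcc"
  [0..7]=∅  "dcacddbd"
  [1..8]=∅  "cacddbdb"
  [2..9]=∅  "acddbdbc"
  [3..10]=∅  "cddbdbcc"
  [0..8]=∅  "dcacddbdb"
  [1..9]=∅  "cacddbdbc"
  [2..10]=∅  "acddbdbcc"
  [0..9]=∅  "dcacddbdbc"
  [1..10]=∅  "cacddbdbcc"
  [0..10]=∅  "dcacddbdbcc"

S ∉ T[0,10] ⇒ NO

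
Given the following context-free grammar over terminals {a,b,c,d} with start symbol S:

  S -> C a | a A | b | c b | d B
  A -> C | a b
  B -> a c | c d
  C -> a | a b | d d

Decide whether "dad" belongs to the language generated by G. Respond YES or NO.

Convert to CNF:
  S -> C T0 | T0 A | T2 B | T3 T1 | b
  A -> T0 T1 | T2 T2 | a
  B -> T0 T3 | T3 T2
  C -> T0 T1 | T2 T2 | a
  T0 -> a
  T1 -> b
  T2 -> d
  T3 -> c

CYK fill:
  [0..0]={T2}  "d"  orig:{}
  [1..1]={A,C,T0}  "a"  orig:{A,C}
  [2..2]={T2}  "d"  orig:{}
  [0..1]=∅  "da"
  [1..2]=∅  "ad"
  [0..2]=∅  "dad"

S ∉ T[0,2] ⇒ NO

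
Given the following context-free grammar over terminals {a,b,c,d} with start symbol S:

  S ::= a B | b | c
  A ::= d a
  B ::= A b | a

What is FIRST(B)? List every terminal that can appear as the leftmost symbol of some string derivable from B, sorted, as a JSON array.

FIRST sets, iterate to fixpoint:
iter 1:
  A via A→d a: +{d}
  B via B→A b: +{d}
  B via B→a: +{a}
  S via S→a B: +{a}
  S via S→b: +{b}
  S via S→c: +{c}
  FIRST(S)={a,b,c}  FIRST(A)={d}  FIRST(B)={a,d}
iter 2: (no change)
  FIRST(S)={a,b,c}  FIRST(A)={d}  FIRST(B)={a,d}

FIRST(B) = ["a", "d"]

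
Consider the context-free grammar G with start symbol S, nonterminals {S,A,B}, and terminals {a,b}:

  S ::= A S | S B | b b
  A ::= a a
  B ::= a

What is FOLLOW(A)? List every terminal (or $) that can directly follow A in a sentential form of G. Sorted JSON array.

FIRST iteration:
[1]
  A via A→a a: +{a}
  B via B→a: +{a}
  S via S→A S: +{a}
  S via S→b b: +{b}
  FIRST[S]={a,b}  FIRST[A]={a}  FIRST[B]={a}
[2] (stable)
  FIRST[S]={a,b}  FIRST[A]={a}  FIRST[B]={a}

Compute FOLLOW by fixpoint:
seed FOLLOW(S) with $
iter 1:
  S→A S: FOLLOW(A) ⊇ FIRST(S) = {a,b}; new: +{a,b}
  S→S B: FOLLOW(S) ⊇ FIRST(B) = {a}; new: +{a}
  S→S B: FOLLOW(B) ⊇ FOLLOW(S) ⊇ {$,a}; new: +{$,a}
  FOLLOW(S)={$,a}  FOLLOW(A)={a,b}  FOLLOW(B)={$,a}
iter 2: — fixpoint
  FOLLOW(S)={$,a}  FOLLOW(A)={a,b}  FOLLOW(B)={$,a}

FOLLOW(A) = ["a", "b"]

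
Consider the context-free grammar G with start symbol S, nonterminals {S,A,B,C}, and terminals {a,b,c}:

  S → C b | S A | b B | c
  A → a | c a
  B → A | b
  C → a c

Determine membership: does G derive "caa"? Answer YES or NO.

Convert to CNF:
  S -> C T2 | S A | T2 B | c
  A -> T0 T1 | a
  B -> T0 T1 | a | b
  C -> T1 T0
  T0 -> c
  T1 -> a
  T2 -> b

CYK fill:
  cell(0,0) c: {S,T0}  orig:{S}
  cell(1,1) a: {A,B,T1}  orig:{A,B}
  cell(2,2) a: {A,B,T1}  orig:{A,B}
  cell(0,1) ca: {A,B,S}
  cell(1,2) aa: ∅
  cell(0,2) caa: {S}

S ∈ T[0,2] ⇒ YES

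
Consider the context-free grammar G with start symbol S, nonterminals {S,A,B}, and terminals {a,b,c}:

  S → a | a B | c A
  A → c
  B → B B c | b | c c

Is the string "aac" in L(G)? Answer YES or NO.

Convert to CNF:
  S -> T0 A | T1 B | a
  A -> c
  B -> B X2 | T0 T0 | b
  T0 -> c
  T1 -> a
  X2 -> B T0

Fill CYK table bottom-up:
  cell(0,0) a: {S,T1}  orig:{S}
  cell(1,1) a: {S,T1}  orig:{S}
  cell(2,2) c: {A,T0}  orig:{A}
  cell(0,1) aa: ∅
  cell(1,2) ac: ∅
  cell(0,2) aac: ∅

S ∉ T[0,2] ⇒ NO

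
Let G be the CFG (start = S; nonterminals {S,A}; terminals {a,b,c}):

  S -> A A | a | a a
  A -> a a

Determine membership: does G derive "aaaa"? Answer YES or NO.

CNF form of G:
  S -> A A | T0 T0 | a
  A -> T0 T0
  T0 -> a

CYK table (by increasing span):
  cell(0,0) a: {S,T0}  orig:{S}
  cell(1,1) a: {S,T0}  orig:{S}
  cell(2,2) a: {S,T0}  orig:{S}
  cell(3,3) a: {S,T0}  orig:{S}
  cell(0,1) aa: {A,S}
  cell(1,2) aa: {A,S}
  cell(2,3) aa: {A,S}
  cell(0,2) aaa: ∅
  cell(1,3) aaa: ∅
  cell(0,3) aaaa: {S}

S ∈ T[0,3] ⇒ YES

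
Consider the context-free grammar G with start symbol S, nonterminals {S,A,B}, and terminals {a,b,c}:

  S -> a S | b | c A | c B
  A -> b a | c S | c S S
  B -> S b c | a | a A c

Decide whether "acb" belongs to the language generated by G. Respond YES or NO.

Convert to CNF:
  S -> T1 S | T2 A | T2 B | b
  A -> T0 T1 | T2 S | T2 X3
  B -> S X4 | T1 X5 | a
  T0 -> b
  T1 -> a
  T2 -> c
  X3 -> S S
  X4 -> T0 T2
  X5 -> A T2

CYK fill:
  [0..0]={B,T1}  "a"  orig:{B}
  [1..1]={T2}  "c"  orig:{}
  [2..2]={S,T0}  "b"  orig:{S}
  [0..1]=∅  "ac"
  [1..2]={A}  "cb"
  [0..2]=∅  "acb"

S ∉ T[0,2] ⇒ NO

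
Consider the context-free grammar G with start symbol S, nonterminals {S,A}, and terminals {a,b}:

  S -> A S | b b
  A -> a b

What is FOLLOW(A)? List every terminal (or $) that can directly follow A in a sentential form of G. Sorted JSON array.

FIRST iteration:
pass 1:
  A via A→a b: +{a}
  S via S→A S: +{a}
  S via S→b b: +{b}
  FIRST(S)={a,b}  FIRST(A)={a}
pass 2: (stable)
  FIRST(S)={a,b}  FIRST(A)={a}

Compute FOLLOW by fixpoint:
initialize: $ ∈ FOLLOW(S)
round 1:
  S→A S: FOLLOW(A) ⊇ FIRST(S) = {a,b}; new: +{a,b}
  FOLLOW[S]={$}  FOLLOW[A]={a,b}
round 2: done
  FOLLOW[S]={$}  FOLLOW[A]={a,b}

FOLLOW(A) = ["a", "b"]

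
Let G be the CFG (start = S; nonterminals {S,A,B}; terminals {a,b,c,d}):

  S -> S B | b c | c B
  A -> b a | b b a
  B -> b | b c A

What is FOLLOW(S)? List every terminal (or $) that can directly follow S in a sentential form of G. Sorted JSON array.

FIRST sets, iterate to fixpoint:
iter 1:
  A via A→b a: +{b}
  B via B→b: +{b}
  S via S→b c: +{b}
  S via S→c B: +{c}
  FIRST(S)={b,c}  FIRST(A)={b}  FIRST(B)={b}
iter 2: done
  FIRST(S)={b,c}  FIRST(A)={b}  FIRST(B)={b}

FOLLOW iteration:
FOLLOW(S) := {$}
round 1:
  S→S B: FOLLOW(S) ⊇ FIRST(B) = {b}; new: +{b}
  S→S B: FOLLOW(B) ⊇ FOLLOW(S) ⊇ {$,b}; new: +{$,b}
  FOLLOW[S]={$,b}  FOLLOW[A]={}  FOLLOW[B]={$,b}
round 2:
  B→b c A: FOLLOW(A) ⊇ FOLLOW(B) ⊇ {$,b}; new: +{$,b}
  FOLLOW[S]={$,b}  FOLLOW[A]={$,b}  FOLLOW[B]={$,b}
round 3: (stable)
  FOLLOW[S]={$,b}  FOLLOW[A]={$,b}  FOLLOW[B]={$,b}

FOLLOW(S) = ["$", "b"]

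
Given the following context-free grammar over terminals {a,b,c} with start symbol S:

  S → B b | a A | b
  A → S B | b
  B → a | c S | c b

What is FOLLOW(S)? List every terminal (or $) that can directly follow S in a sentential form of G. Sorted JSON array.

Compute FIRST by fixpoint:
iter 1:
  A via A→b: +{b}
  B via B→a: +{a}
  B via B→c S: +{c}
  S via S→B b: +{a,c}
  S via S→b: +{b}
  FIRST[S]={a,b,c}  FIRST[A]={b}  FIRST[B]={a,c}
iter 2:
  A via A→S B: +{a,c}
  FIRST[S]={a,b,c}  FIRST[A]={a,b,c}  FIRST[B]={a,c}
iter 3: (no change)
  FIRST[S]={a,b,c}  FIRST[A]={a,b,c}  FIRST[B]={a,c}

FOLLOW iteration:
FOLLOW(S) := {$}
pass 1:
  A→S B: FOLLOW(S) ⊇ FIRST(B) = {a,c}; new: +{a,c}
  S→B b: FOLLOW(B) ⊇ FIRST(b) = {b}; new: +{b}
  S→a A: FOLLOW(A) ⊇ FOLLOW(S) ⊇ {$,a,c}; new: +{$,a,c}
  FOLLOW[S]={$,a,c}  FOLLOW[A]={$,a,c}  FOLLOW[B]={b}
pass 2:
  A→S B: FOLLOW(B) ⊇ FOLLOW(A) ⊇ {$,a,c}; new: +{$,a,c}
  B→c S: FOLLOW(S) ⊇ FOLLOW(B) ⊇ {$,a,b,c}; new: +{b}
  S→a A: FOLLOW(A) ⊇ FOLLOW(S) ⊇ {$,a,b,c}; new: +{b}
  FOLLOW[S]={$,a,b,c}  FOLLOW[A]={$,a,b,c}  FOLLOW[B]={$,a,b,c}
pass 3: (no change)
  FOLLOW[S]={$,a,b,c}  FOLLOW[A]={$,a,b,c}  FOLLOW[B]={$,a,b,c}

FOLLOW(S) = ["$", "a", "b", "c"]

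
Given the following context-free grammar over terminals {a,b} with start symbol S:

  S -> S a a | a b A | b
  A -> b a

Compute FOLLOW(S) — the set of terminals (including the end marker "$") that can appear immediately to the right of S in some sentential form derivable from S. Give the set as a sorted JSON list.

FIRST sets, iterate to fixpoint:
[1]
  A via A→b a: +{b}
  S via S→a b A: +{a}
  S via S→b: +{b}
  FIRST(S)={a,b}  FIRST(A)={b}
[2] done
  FIRST(S)={a,b}  FIRST(A)={b}

Compute FOLLOW by fixpoint:
seed FOLLOW(S) with $
[1]
  S→S a a: FOLLOW(S) ⊇ FIRST(a) = {a}; new: +{a}
  S→a b A: FOLLOW(A) ⊇ FOLLOW(S) ⊇ {$,a}; new: +{$,a}
  FOLLOW[S]={$,a}  FOLLOW[A]={$,a}
[2] (no change)
  FOLLOW[S]={$,a}  FOLLOW[A]={$,a}

FOLLOW(S) = ["$", "a"]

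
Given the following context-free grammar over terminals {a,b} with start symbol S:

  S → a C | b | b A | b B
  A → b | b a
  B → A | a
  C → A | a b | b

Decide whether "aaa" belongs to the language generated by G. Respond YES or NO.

CNF form of G:
  S -> T0 A | T0 B | T1 C | b
  A -> T0 T1 | b
  B -> T0 T1 | a | b
  C -> T0 T1 | T1 T0 | b
  T0 -> b
  T1 -> a

CYK table (by increasing span):
  [0..0]={B,T1}  "a"  orig:{B}
  [1..1]={B,T1}  "a"  orig:{B}
  [2..2]={B,T1}  "a"  orig:{B}
  [0..1]=∅  "aa"
  [1..2]=∅  "aa"
  [0..2]=∅  "aaa"

S ∉ T[0,2] ⇒ NO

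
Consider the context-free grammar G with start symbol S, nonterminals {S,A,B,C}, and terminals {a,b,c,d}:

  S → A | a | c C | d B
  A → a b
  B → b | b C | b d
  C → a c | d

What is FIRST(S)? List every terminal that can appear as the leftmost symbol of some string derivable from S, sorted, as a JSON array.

FIRST sets, iterate to fixpoint:
[1]
  A via A→a b: +{a}
  B via B→b: +{b}
  C via C→a c: +{a}
  C via C→d: +{d}
  S via S→A: +{a}
  S via S→c C: +{c}
  S via S→d B: +{d}
  S: {a,c,d}  A: {a}  B: {b}  C: {a,d}
[2] — fixpoint
  S: {a,c,d}  A: {a}  B: {b}  C: {a,d}

FIRST(S) = ["a", "c", "d"]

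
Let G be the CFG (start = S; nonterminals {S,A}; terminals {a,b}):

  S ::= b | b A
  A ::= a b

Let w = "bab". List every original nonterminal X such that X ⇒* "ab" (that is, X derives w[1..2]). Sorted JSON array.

Convert to CNF:
  S -> T1 A | b
  A -> T0 T1
  T0 -> a
  T1 -> b

CYK fill — only the sub-triangle for w[1..2]:
  [1..1]={T0}  "a"  orig:{}
  [2..2]={S,T1}  "b"  orig:{S}
  [1..2]={A}  "ab"

Original NTs in T[1,2] deriving "ab": ["A"]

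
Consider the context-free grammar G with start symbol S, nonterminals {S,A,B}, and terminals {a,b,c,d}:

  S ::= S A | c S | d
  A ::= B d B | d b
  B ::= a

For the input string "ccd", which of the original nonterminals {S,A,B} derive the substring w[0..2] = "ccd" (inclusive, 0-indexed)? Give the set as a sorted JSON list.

Convert to CNF:
  S -> S A | T2 S | d
  A -> B X3 | T0 T1
  B -> a
  T0 -> d
  T1 -> b
  T2 -> c
  X3 -> T0 B

CYK fill (cells [i..j] with 0 ≤ i ≤ j ≤ 2 only):
  cell(0,0) c: {T2}  orig:{}
  cell(1,1) c: {T2}  orig:{}
  cell(2,2) d: {S,T0}  orig:{S}
  cell(0,1) cc: ∅
  cell(1,2) cd: {S}
  cell(0,2) ccd: {S}

Original NTs in T[0,2] deriving "ccd": ["S"]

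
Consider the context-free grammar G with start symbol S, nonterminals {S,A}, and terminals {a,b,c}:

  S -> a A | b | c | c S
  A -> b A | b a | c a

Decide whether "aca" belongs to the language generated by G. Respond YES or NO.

Convert to CNF:
  S -> T1 A | T2 S | b | c
  A -> T0 A | T0 T1 | T2 T1
  T0 -> b
  T1 -> a
  T2 -> c

CYK table (by increasing span):
  [0..0]={T1}  "a"  orig:{}
  [1..1]={S,T2}  "c"  orig:{S}
  [2..2]={T1}  "a"  orig:{}
  [0..1]=∅  "ac"
  [1..2]={A}  "ca"
  [0..2]={S}  "aca"

S ∈ T[0,2] ⇒ YES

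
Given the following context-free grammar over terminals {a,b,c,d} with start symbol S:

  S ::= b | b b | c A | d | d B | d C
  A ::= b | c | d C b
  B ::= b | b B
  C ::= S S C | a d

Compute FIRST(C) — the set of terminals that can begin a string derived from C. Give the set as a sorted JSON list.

FIRST iteration:
round 1:
  A via A→b: +{b}
  A via A→c: +{c}
  A via A→d C b: +{d}
  B via B→b: +{b}
  C via C→a d: +{a}
  S via S→b: +{b}
  S via S→c A: +{c}
  S via S→d: +{d}
  FIRST(S)={b,c,d}  FIRST(A)={b,c,d}  FIRST(B)={b}  FIRST(C)={a}
round 2:
  C via C→S S C: +{b,c,d}
  FIRST(S)={b,c,d}  FIRST(A)={b,c,d}  FIRST(B)={b}  FIRST(C)={a,b,c,d}
round 3: done
  FIRST(S)={b,c,d}  FIRST(A)={b,c,d}  FIRST(B)={b}  FIRST(C)={a,b,c,d}

FIRST(C) = ["a", "b", "c", "d"]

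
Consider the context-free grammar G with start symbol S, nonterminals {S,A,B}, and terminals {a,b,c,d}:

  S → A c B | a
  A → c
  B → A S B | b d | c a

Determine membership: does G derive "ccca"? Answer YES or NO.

Convert to CNF:
  S -> A X5 | a
  A -> c
  B -> A X4 | T0 T1 | T2 T3
  T0 -> b
  T1 -> d
  T2 -> c
  T3 -> a
  X4 -> S B
  X5 -> T2 B

CYK table (by increasing span):
  T[0,0] 'c' = {A,T2}  orig:{A}
  T[1,1] 'c' = {A,T2}  orig:{A}
  T[2,2] 'c' = {A,T2}  orig:{A}
  T[3,3] 'a' = {S,T3}  orig:{S}
  T[0,1] 'cc' = ∅
  T[1,2] 'cc' = ∅
  T[2,3] 'ca' = {B}
  T[0,2] 'ccc' = ∅
  T[1,3] 'cca' = {X5}  orig:{}
  T[0,3] 'ccca' = {S}

S ∈ T[0,3] ⇒ YES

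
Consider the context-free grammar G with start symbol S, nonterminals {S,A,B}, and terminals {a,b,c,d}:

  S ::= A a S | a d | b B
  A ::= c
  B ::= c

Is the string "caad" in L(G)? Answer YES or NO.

CNF form of G:
  S -> A X3 | T0 T1 | T2 B
  A -> c
  B -> c
  T0 -> a
  T1 -> d
  T2 -> b
  X3 -> T0 S

CYK table (by increasing span):
  cell(0,0) c: {A,B}
  cell(1,1) a: {T0}  orig:{}
  cell(2,2) a: {T0}  orig:{}
  cell(3,3) d: {T1}  orig:{}
  cell(0,1) ca: ∅
  cell(1,2) aa: ∅
  cell(2,3) ad: {S}
  cell(0,2) caa: ∅
  cell(1,3) aad: {X3}  orig:{}
  cell(0,3) caad: {S}

S ∈ T[0,3] ⇒ YES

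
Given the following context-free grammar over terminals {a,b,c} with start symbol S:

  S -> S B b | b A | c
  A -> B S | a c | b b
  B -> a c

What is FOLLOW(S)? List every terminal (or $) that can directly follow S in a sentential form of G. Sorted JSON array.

FIRST sets, iterate to fixpoint:
[1]
  A via A→a c: +{a}
  A via A→b b: +{b}
  B via B→a c: +{a}
  S via S→b A: +{b}
  S via S→c: +{c}
  FIRST[S]={b,c}  FIRST[A]={a,b}  FIRST[B]={a}
[2] done
  FIRST[S]={b,c}  FIRST[A]={a,b}  FIRST[B]={a}

FOLLOW sets:
initialize: $ ∈ FOLLOW(S)
round 1:
  A→B S: FOLLOW(B) ⊇ FIRST(S) = {b,c}; new: +{b,c}
  S→S B b: FOLLOW(S) ⊇ FIRST(B) = {a}; new: +{a}
  S→b A: FOLLOW(A) ⊇ FOLLOW(S) ⊇ {$,a}; new: +{$,a}
  FOLLOW[S]={$,a}  FOLLOW[A]={$,a}  FOLLOW[B]={b,c}
round 2: — fixpoint
  FOLLOW[S]={$,a}  FOLLOW[A]={$,a}  FOLLOW[B]={b,c}

FOLLOW(S) = ["$", "a"]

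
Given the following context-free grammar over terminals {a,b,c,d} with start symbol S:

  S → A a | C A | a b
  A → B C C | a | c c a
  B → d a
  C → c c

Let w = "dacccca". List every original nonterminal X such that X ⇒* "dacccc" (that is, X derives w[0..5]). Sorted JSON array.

CNF form of G:
  S -> A T1 | C A | T1 T3
  A -> B X4 | T0 X5 | a
  B -> T2 T1
  C -> T0 T0
  T0 -> c
  T1 -> a
  T2 -> d
  T3 -> b
  X4 -> C C
  X5 -> T0 T1

CYK table (by increasing span) (cells [i..j] with 0 ≤ i ≤ j ≤ 5 only):
  T[0,0] 'd' = {T2}  orig:{}
  T[1,1] 'a' = {A,T1}  orig:{A}
  T[2,2] 'c' = {T0}  orig:{}
  T[3,3] 'c' = {T0}  orig:{}
  T[4,4] 'c' = {T0}  orig:{}
  T[5,5] 'c' = {T0}  orig:{}
  T[0,1] 'da' = {B}
  T[1,2] 'ac' = ∅
  T[2,3] 'cc' = {C}
  T[3,4] 'cc' = {C}
  T[4,5] 'cc' = {C}
  T[0,2] 'dac' = ∅
  T[1,3] 'acc' = ∅
  T[2,4] 'ccc' = ∅
  T[3,5] 'ccc' = ∅
  T[0,3] 'dacc' = ∅
  T[1,4] 'accc' = ∅
  T[2,5] 'cccc' = {X4}  orig:{}
  T[0,4] 'daccc' = ∅
  T[1,5] 'acccc' = ∅
  T[0,5] 'dacccc' = {A}

Original NTs in T[0,5] deriving "dacccc": ["A"]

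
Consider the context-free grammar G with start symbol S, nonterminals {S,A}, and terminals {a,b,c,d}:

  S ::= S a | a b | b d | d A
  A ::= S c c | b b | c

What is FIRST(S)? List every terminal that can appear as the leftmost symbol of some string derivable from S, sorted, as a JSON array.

FIRST iteration:
pass 1:
  A via A→b b: +{b}
  A via A→c: +{c}
  S via S→a b: +{a}
  S via S→b d: +{b}
  S via S→d A: +{d}
  FIRST(S)={a,b,d}  FIRST(A)={b,c}
pass 2:
  A via A→S c c: +{a,d}
  FIRST(S)={a,b,d}  FIRST(A)={a,b,c,d}
pass 3: — fixpoint
  FIRST(S)={a,b,d}  FIRST(A)={a,b,c,d}

FIRST(S) = ["a", "b", "d"]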